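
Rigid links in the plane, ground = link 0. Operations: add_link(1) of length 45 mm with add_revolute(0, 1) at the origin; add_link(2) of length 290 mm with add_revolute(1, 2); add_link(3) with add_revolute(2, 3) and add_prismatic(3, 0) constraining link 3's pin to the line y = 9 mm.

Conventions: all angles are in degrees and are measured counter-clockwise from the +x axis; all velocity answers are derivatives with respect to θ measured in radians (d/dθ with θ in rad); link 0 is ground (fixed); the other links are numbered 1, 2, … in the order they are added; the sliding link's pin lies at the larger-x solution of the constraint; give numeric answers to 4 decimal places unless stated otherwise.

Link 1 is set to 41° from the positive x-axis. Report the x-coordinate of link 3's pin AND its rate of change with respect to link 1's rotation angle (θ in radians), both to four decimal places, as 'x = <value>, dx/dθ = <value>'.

geometry: r = 45 mm, L = 290 mm, e = 9 mm
crank pin P = (r cos θ, r sin θ) = (33.961931, 29.522656)
h = r sin θ − e = 29.522656 − 9 = 20.522656
x = r cos θ + √(L² − h²) = 33.961931 + 289.272917 = 323.234848
dx/dθ = −r sin θ − h·r cos θ/√(L² − h²) (θ in radians; h = 20.522656) = -31.932108

x = 323.2348, dx/dθ = -31.9321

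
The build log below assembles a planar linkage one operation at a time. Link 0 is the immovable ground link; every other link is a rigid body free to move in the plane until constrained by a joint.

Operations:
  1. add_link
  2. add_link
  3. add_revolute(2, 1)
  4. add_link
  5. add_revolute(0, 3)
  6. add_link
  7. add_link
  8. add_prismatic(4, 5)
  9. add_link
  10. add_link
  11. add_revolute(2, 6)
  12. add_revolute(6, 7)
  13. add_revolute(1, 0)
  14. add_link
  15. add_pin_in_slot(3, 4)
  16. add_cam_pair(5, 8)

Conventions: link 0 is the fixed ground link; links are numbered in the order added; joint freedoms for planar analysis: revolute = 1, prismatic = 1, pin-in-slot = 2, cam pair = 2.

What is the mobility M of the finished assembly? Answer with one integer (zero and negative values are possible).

ground; <1,0,0>
#1 <2,0,0>
#2 <3,0,0>
R:2↔1 J1 <3,1,0>
#3 <4,1,0>
R:0↔3 J1 <4,2,0>
#4 <5,2,0>
#5 <6,2,0>
P:4↔5 J1 <6,3,0>
#6 <7,3,0>
#7 <8,3,0>
R:2↔6 J1 <8,4,0>
R:6↔7 J1 <8,5,0>
R:1↔0 J1 <8,6,0>
#8 <9,6,0>
PS:3↔4 J2 <9,6,1>
C:5↔8 J2 <9,6,2>
3×8 − 2×6 − 1×2 = 10

M = 10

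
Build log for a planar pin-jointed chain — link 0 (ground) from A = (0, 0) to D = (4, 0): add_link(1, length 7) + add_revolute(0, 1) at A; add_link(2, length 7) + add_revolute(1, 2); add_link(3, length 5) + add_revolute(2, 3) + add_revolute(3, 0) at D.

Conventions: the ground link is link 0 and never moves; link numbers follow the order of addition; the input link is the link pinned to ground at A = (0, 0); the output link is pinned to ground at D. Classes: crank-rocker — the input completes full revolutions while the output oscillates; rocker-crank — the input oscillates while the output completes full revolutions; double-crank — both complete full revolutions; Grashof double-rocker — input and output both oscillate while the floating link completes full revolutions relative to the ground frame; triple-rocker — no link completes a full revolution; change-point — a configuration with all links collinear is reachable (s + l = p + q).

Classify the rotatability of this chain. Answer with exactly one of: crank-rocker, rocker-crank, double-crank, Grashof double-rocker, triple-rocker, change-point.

lengths: ground=4, input=7, coupler=7, output=5
sorted: s=4 (shortest), l=7 (longest), p+q=12
s + l = 11 vs p + q = 12
s + l < p + q (Grashof) with shortest = ground link → double-crank

double-crank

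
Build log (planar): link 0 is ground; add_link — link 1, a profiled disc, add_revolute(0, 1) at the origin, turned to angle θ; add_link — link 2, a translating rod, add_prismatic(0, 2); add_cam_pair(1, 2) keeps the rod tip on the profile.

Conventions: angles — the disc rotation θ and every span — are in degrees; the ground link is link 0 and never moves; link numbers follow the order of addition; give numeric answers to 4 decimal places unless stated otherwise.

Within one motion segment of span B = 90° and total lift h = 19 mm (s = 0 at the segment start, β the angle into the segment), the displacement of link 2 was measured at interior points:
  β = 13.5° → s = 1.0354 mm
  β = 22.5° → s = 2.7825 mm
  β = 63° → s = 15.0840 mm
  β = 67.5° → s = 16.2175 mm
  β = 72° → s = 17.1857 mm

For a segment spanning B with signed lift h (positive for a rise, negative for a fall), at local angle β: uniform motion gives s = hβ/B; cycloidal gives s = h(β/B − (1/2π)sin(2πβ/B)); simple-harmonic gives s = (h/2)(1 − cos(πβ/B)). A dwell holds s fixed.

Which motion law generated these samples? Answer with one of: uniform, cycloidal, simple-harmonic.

candidates at β/B = r: uniform s = h·r (linear in β); cycloidal s = h·(r − sin(2πr)/(2π)); simple-harmonic s = (h/2)(1 − cos(πr))
β=13.5°: printed 1.0354 | uniform 2.8500, cycloidal 0.4036, simple-harmonic 1.0354
β=22.5°: printed 2.7825 | uniform 4.7500, cycloidal 1.7261, simple-harmonic 2.7825
β=63°: printed 15.0840 | uniform 13.3000, cycloidal 16.1759, simple-harmonic 15.0840
β=67.5°: printed 16.2175 | uniform 14.2500, cycloidal 17.2739, simple-harmonic 16.2175
β=72°: printed 17.1857 | uniform 15.2000, cycloidal 18.0759, simple-harmonic 17.1857
only one law matches every sample → simple-harmonic

simple-harmonic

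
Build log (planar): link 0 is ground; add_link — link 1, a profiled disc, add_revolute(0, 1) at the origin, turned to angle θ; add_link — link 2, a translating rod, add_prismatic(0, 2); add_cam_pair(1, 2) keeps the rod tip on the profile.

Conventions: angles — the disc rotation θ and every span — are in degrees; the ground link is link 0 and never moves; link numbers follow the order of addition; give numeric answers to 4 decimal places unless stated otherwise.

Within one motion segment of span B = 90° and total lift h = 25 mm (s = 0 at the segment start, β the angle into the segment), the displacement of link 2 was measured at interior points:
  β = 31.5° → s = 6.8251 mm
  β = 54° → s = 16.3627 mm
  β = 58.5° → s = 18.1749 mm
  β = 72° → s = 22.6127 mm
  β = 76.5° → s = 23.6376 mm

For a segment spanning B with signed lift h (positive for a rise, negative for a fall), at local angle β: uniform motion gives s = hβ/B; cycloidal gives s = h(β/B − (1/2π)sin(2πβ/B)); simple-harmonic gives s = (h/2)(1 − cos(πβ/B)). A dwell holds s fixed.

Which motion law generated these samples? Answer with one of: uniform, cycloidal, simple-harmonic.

candidates at β/B = r: uniform s = h·r (linear in β); cycloidal s = h·(r − sin(2πr)/(2π)); simple-harmonic s = (h/2)(1 − cos(πr))
β=31.5°: printed 6.8251 | uniform 8.7500, cycloidal 5.5310, simple-harmonic 6.8251
β=54°: printed 16.3627 | uniform 15.0000, cycloidal 17.3387, simple-harmonic 16.3627
β=58.5°: printed 18.1749 | uniform 16.2500, cycloidal 19.4690, simple-harmonic 18.1749
β=72°: printed 22.6127 | uniform 20.0000, cycloidal 23.7841, simple-harmonic 22.6127
β=76.5°: printed 23.6376 | uniform 21.2500, cycloidal 24.4690, simple-harmonic 23.6376
only one law matches every sample → simple-harmonic

simple-harmonic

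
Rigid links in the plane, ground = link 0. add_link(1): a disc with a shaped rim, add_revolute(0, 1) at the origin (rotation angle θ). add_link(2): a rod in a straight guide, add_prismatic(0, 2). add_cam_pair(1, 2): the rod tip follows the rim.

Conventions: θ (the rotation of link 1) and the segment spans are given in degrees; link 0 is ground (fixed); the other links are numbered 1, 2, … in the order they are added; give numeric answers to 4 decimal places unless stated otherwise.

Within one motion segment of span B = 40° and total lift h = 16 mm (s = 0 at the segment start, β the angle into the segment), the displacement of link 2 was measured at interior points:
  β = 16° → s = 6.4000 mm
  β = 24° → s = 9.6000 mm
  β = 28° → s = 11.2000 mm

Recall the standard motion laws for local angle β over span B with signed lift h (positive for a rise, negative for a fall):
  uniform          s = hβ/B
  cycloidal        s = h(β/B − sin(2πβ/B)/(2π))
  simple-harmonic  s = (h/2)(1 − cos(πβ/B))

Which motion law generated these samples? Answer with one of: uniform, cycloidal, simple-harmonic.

candidates at β/B = r: uniform s = h·r (linear in β); cycloidal s = h·(r − sin(2πr)/(2π)); simple-harmonic s = (h/2)(1 − cos(πr))
β=16°: printed 6.4000 | uniform 6.4000, cycloidal 4.9032, simple-harmonic 5.5279
β=24°: printed 9.6000 | uniform 9.6000, cycloidal 11.0968, simple-harmonic 10.4721
β=28°: printed 11.2000 | uniform 11.2000, cycloidal 13.6218, simple-harmonic 12.7023
only one law matches every sample → uniform

uniform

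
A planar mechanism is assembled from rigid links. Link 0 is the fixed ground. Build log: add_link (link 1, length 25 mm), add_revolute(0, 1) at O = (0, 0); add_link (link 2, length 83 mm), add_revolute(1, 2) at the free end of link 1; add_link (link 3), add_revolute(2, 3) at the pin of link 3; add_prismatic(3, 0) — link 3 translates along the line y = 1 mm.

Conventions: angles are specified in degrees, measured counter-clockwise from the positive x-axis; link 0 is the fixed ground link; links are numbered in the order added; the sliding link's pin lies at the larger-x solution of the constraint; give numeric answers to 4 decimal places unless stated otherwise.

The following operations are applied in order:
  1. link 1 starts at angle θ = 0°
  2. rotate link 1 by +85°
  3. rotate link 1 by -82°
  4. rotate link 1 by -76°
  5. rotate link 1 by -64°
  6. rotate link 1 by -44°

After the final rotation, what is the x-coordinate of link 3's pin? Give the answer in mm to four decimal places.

geometry: r = 25 mm, L = 83 mm, e = 1 mm; θ starts at 0°
rotate link 1 by +85°: θ ← 0° +85° = 85°
rotate link 1 by -82°: θ ← 85° -82° = 3°
rotate link 1 by -76°: θ ← 3° -76° = -73°
rotate link 1 by -64°: θ ← -73° -64° = -137°
rotate link 1 by -44°: θ ← -137° -44° = -181°
crank pin P = (r cos θ, r sin θ) = (-24.996192, 0.436310)
h = r sin θ − e = 0.436310 − 1 = -0.563690
x = r cos θ + √(L² − h²) = -24.996192 + 82.998086 = 58.001893

58.0019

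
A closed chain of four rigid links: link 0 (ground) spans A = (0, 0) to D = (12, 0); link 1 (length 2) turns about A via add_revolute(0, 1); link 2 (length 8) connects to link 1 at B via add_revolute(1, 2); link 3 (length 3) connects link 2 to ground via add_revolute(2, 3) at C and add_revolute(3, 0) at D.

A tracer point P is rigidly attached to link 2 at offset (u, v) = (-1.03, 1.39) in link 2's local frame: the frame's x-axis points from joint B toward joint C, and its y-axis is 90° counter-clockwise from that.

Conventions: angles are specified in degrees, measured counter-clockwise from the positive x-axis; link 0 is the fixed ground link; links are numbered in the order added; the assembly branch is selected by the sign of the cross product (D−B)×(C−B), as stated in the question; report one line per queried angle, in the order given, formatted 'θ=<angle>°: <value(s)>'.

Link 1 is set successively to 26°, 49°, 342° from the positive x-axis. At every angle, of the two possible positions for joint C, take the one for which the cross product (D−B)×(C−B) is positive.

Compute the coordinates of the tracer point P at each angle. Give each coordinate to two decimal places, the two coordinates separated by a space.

A=(0,0), D=(12.00,0)
θ=26°: B = A + 2.00·(cos26°, sin26°) = (1.7976, 0.8767)
θ=26°: |BD| = 10.2400
θ=26°: circle(B,8.00) ∩ circle(D,3.00): a=7.8056, h=1.7531
θ=26°:   candidates: C₊=(9.7246,1.9551) cross=17.952; C₋=(9.4244,-1.5382) cross=-17.952
θ=26°:   branch + wants cross > 0 → take C=(9.7246,1.9551) (cross=17.952)
θ=26°: ex = (C−B)/|BC| = (0.9909,0.1348); ey = (-0.1348,0.9909)
θ=26°: P = B + -1.03·ex + 1.39·ey = (0.5896,2.1152)
θ=49°: B = A + 2.00·(cos49°, sin49°) = (1.3121, 1.5094)
θ=49°: |BD| = 10.7939
θ=49°: circle(B,8.00) ∩ circle(D,3.00): a=7.9447, h=0.9390
θ=49°:   candidates: C₊=(9.3101,1.3283) cross=10.136; C₋=(9.0474,-0.5314) cross=-10.136
θ=49°:   branch + wants cross > 0 → take C=(9.3101,1.3283) (cross=10.136)
θ=49°: ex = (C−B)/|BC| = (0.9997,-0.0226); ey = (0.0226,0.9997)
θ=49°: P = B + -1.03·ex + 1.39·ey = (0.3139,2.9224)
θ=342°: B = A + 2.00·(cos342°, sin342°) = (1.9021, -0.6180)
θ=342°: |BD| = 10.1168
θ=342°: circle(B,8.00) ∩ circle(D,3.00): a=7.7766, h=1.8772
θ=342°:   candidates: C₊=(9.5496,1.7307) cross=18.991; C₋=(9.7789,-2.0166) cross=-18.991
θ=342°:   branch + wants cross > 0 → take C=(9.5496,1.7307) (cross=18.991)
θ=342°: ex = (C−B)/|BC| = (0.9559,0.2936); ey = (-0.2936,0.9559)
θ=342°: P = B + -1.03·ex + 1.39·ey = (0.5094,0.4083)

θ=26°: 0.59 2.12
θ=49°: 0.31 2.92
θ=342°: 0.51 0.41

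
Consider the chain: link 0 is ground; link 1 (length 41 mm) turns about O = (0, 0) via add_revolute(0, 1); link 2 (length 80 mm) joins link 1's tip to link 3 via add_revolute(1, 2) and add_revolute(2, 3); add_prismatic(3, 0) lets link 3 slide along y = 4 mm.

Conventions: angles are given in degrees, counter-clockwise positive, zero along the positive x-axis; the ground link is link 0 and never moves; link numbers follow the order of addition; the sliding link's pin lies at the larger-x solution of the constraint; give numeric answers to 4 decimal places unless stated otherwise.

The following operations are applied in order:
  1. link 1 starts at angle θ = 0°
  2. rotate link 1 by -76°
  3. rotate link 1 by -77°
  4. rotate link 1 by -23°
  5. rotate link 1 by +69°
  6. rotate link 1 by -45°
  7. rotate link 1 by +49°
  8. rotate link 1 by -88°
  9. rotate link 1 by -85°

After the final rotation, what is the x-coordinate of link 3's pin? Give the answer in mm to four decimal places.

geometry: r = 41 mm, L = 80 mm, e = 4 mm; θ starts at 0°
rotate link 1 by -76°: θ ← 0° -76° = -76°
rotate link 1 by -77°: θ ← -76° -77° = -153°
rotate link 1 by -23°: θ ← -153° -23° = -176°
rotate link 1 by +69°: θ ← -176° +69° = -107°
rotate link 1 by -45°: θ ← -107° -45° = -152°
rotate link 1 by +49°: θ ← -152° +49° = -103°
rotate link 1 by -88°: θ ← -103° -88° = -191°
rotate link 1 by -85°: θ ← -191° -85° = -276°
crank pin P = (r cos θ, r sin θ) = (4.285667, 40.775398)
h = r sin θ − e = 40.775398 − 4 = 36.775398
x = r cos θ + √(L² − h²) = 4.285667 + 71.046253 = 75.331920

75.3319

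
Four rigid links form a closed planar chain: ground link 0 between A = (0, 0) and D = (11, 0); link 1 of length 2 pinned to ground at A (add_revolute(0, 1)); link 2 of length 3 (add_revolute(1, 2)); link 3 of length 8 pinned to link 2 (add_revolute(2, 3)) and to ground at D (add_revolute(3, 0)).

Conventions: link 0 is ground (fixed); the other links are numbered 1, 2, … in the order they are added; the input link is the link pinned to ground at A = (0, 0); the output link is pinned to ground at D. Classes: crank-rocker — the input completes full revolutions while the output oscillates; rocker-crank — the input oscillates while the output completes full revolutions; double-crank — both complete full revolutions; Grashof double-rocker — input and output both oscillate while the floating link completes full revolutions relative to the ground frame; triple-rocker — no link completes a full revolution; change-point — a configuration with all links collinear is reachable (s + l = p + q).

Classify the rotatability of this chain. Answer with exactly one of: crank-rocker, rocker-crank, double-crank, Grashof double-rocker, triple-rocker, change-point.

lengths: ground=11, input=2, coupler=3, output=8
sorted: s=2 (shortest), l=11 (longest), p+q=11
s + l = 13 vs p + q = 11
s + l > p + q → non-Grashof → no link fully rotates → triple-rocker

triple-rocker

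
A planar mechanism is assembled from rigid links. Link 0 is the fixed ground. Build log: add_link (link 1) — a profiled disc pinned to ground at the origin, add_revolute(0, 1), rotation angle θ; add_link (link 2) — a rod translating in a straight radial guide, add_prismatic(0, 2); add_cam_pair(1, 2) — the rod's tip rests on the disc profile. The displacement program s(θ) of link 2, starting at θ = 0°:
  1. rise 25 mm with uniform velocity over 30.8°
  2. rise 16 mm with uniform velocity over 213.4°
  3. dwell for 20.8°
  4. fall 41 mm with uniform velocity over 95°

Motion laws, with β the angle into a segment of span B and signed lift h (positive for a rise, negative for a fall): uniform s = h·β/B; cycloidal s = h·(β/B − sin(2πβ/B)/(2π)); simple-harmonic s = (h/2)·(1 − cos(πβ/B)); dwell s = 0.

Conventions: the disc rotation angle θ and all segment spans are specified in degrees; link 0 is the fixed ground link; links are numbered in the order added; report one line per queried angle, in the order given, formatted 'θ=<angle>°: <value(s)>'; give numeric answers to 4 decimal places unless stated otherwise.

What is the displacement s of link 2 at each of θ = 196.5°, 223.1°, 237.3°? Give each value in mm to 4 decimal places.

seg 1 [0°–30.8°] uniform, h=25: full span → s += 25 → s = 25.0000
seg 2 [30.8°–244.2°] uniform, h=16: θ=196.5° here. β=165.7, B=213.4. 16·165.7/213.4 = 12.4236 → s = 37.4236
seg 2 [30.8°–244.2°] uniform, h=16: θ=223.1° here. β=192.3, B=213.4. 16·192.3/213.4 = 14.4180 → s = 39.4180
seg 2 [30.8°–244.2°] uniform, h=16: θ=237.3° here. β=206.5, B=213.4. 16·206.5/213.4 = 15.4827 → s = 40.4827

θ=196.5°: 37.4236
θ=223.1°: 39.4180
θ=237.3°: 40.4827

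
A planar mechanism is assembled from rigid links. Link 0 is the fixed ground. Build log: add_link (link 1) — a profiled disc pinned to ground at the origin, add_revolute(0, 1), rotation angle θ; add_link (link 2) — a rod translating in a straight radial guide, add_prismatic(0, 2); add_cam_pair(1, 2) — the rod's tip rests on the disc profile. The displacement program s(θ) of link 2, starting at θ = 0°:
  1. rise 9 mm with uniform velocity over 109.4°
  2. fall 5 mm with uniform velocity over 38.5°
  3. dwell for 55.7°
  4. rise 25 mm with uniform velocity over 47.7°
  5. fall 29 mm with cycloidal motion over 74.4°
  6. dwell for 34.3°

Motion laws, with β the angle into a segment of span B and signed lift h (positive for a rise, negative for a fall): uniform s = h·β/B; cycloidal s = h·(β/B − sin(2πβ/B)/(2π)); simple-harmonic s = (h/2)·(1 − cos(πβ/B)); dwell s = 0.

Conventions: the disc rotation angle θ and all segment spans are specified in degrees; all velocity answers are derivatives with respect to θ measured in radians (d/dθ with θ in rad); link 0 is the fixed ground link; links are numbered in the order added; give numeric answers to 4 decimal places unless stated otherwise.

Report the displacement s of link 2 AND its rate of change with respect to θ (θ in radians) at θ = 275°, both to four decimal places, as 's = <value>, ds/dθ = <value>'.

seg 1 [0°–109.4°] uniform, h=9: full span → s += 9 → s = 9.0000
seg 2 [109.4°–147.9°] uniform, h=-5: full span → s += -5 → s = 4.0000
seg 3 [147.9°–203.6°] dwell: s stays 4.0000
seg 4 [203.6°–251.3°] uniform, h=25: full span → s += 25 → s = 29.0000
seg 5 [251.3°–325.7°] cycloidal, h=-29: θ=275° here. β=23.7, B=74.4. -29·(0.3185 − sin(2π·0.3185)/(2π)) = -5.0439 → s = 23.9561
velocity in seg [251.3°–325.7°] (cycloidal), θ in radians: β = 23.7° = 0.4136 rad, B = 74.4° = 1.2985 rad; ds/dθ = (h/B)(1 − cos(2πβ/B)) = ((-29)/1.2985)(1 − cos(2π·0.3185)) = -31.657274 mm/rad

s = 23.9561, ds/dθ = -31.6573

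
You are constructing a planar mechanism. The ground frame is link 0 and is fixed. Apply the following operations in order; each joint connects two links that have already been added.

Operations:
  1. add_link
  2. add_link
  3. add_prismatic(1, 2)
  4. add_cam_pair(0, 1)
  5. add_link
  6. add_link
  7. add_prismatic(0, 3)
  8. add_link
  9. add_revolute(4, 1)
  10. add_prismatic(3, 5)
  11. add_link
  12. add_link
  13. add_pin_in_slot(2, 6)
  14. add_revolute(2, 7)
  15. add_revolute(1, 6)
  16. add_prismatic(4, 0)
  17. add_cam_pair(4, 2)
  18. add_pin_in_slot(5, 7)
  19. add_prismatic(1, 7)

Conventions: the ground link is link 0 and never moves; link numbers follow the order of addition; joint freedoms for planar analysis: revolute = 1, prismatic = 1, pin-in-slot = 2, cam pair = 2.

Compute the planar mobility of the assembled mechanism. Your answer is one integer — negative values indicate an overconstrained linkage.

(L,J1,J2)=(1,0,0); link0 fixed
link1: (2,0,0)
link2: (3,0,0)
P 1-2 [J1]: (3,1,0)
C 0-1 [J2]: (3,1,1)
link3: (4,1,1)
link4: (5,1,1)
P 0-3 [J1]: (5,2,1)
link5: (6,2,1)
R 4-1 [J1]: (6,3,1)
P 3-5 [J1]: (6,4,1)
link6: (7,4,1)
link7: (8,4,1)
PS 2-6 [J2]: (8,4,2)
R 2-7 [J1]: (8,5,2)
R 1-6 [J1]: (8,6,2)
P 4-0 [J1]: (8,7,2)
C 4-2 [J2]: (8,7,3)
PS 5-7 [J2]: (8,7,4)
P 1-7 [J1]: (8,8,4)
Grübler: 3·7 − 2·8 − 4 = 1

M = 1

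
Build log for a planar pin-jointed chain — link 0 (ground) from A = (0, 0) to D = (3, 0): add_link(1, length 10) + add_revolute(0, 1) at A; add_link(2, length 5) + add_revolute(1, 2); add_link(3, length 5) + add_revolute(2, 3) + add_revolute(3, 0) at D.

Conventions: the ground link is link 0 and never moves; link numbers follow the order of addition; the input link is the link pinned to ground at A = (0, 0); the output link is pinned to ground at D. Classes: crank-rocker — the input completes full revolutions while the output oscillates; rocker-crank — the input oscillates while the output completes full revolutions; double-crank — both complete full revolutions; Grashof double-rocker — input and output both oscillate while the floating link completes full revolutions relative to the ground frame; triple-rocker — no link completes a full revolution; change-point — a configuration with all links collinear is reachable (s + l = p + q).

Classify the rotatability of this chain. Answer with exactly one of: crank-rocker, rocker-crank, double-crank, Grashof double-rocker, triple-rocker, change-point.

lengths: ground=3, input=10, coupler=5, output=5
sorted: s=3 (shortest), l=10 (longest), p+q=10
s + l = 13 vs p + q = 10
s + l > p + q → non-Grashof → no link fully rotates → triple-rocker

triple-rocker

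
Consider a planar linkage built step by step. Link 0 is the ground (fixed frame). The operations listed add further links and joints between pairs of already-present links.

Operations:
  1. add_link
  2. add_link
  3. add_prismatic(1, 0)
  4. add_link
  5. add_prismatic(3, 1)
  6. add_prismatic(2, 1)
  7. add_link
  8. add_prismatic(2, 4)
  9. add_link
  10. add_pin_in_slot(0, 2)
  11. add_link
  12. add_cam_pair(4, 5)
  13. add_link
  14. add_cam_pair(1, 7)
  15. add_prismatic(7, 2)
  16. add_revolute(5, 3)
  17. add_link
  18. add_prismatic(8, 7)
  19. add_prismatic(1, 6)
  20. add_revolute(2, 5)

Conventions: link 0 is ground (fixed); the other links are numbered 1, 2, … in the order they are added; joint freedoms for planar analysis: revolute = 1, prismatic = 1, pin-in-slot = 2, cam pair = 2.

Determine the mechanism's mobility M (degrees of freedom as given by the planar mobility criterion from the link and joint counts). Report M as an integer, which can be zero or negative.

link 0 = ground. State L|J1|J2 = 1|0|0
+link1  2|0|0
+link2  3|0|0
P(1,0) f=1→J1  3|1|0
+link3  4|1|0
P(3,1) f=1→J1  4|2|0
P(2,1) f=1→J1  4|3|0
+link4  5|3|0
P(2,4) f=1→J1  5|4|0
+link5  6|4|0
PS(0,2) f=2→J2  6|4|1
+link6  7|4|1
C(4,5) f=2→J2  7|4|2
+link7  8|4|2
C(1,7) f=2→J2  8|4|3
P(7,2) f=1→J1  8|5|3
R(5,3) f=1→J1  8|6|3
+link8  9|6|3
P(8,7) f=1→J1  9|7|3
P(1,6) f=1→J1  9|8|3
R(2,5) f=1→J1  9|9|3
M = 3(9−1)−2·9−3 = 24−18−3 = 3

M = 3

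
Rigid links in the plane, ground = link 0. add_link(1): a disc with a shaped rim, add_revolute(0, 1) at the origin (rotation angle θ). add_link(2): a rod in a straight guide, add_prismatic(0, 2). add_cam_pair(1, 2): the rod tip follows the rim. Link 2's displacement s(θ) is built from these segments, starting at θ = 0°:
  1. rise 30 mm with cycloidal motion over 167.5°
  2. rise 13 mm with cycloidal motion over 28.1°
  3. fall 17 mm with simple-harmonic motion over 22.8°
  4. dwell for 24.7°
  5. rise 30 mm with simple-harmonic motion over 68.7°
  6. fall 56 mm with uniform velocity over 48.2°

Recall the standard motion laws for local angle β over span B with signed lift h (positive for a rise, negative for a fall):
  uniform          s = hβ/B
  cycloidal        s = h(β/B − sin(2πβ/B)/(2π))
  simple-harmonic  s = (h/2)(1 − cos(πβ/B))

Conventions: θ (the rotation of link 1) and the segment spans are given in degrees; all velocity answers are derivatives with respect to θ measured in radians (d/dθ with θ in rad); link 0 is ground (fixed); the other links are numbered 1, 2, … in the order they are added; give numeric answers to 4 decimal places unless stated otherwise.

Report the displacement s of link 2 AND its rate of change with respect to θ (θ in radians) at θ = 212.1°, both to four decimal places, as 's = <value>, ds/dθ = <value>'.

segment 1 (0° to 167.5°, cycloidal, h = 30) is passed completely: s = 0.0000 + (30) = 30.0000
segment 2 (167.5° to 195.6°, cycloidal, h = 13) is passed completely: s = 30.0000 + (13) = 43.0000
θ = 212.1° falls in segment 3 (195.6° to 218.4°, simple-harmonic, h = -17): β = 212.1 − 195.6 = 16.5°, B = 22.8°; Δs = -17/2·(1 − cos(π·0.7237)) = -13.9935; s = 43.0000 − 13.9935 = 29.0065
velocity in seg [195.6°–218.4°] (simple-harmonic), θ in radians: β = 16.5° = 0.2880 rad, B = 22.8° = 0.3979 rad; ds/dθ = (πh/(2B)) sin(πβ/B) = (π·(-17)/(2·0.3979)) sin(π·0.7237) = -51.206957 mm/rad

s = 29.0065, ds/dθ = -51.2070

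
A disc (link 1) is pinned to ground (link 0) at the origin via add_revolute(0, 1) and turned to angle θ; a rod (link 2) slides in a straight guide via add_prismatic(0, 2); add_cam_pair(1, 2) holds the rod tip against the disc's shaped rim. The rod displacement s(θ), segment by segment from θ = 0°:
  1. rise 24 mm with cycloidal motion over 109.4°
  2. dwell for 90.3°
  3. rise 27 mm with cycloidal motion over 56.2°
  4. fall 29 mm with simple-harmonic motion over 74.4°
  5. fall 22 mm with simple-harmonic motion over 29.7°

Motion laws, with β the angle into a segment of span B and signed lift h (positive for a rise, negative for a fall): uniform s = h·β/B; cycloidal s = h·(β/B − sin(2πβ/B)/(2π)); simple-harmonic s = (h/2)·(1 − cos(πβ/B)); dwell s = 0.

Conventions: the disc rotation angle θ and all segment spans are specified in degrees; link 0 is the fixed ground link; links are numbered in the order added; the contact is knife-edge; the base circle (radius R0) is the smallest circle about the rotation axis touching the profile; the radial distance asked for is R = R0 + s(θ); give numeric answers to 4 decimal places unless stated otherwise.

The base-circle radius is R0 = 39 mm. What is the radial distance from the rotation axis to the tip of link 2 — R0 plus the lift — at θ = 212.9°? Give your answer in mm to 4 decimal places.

segment 1 (0° to 109.4°, cycloidal, h = 24) is passed completely: s = 0.0000 + (24) = 24.0000
segment 2 (109.4° to 199.7°, dwell): s unchanged at 24.0000
θ = 212.9° falls in segment 3 (199.7° to 255.9°, cycloidal, h = 27): β = 212.9 − 199.7 = 13.2°, B = 56.2°; Δs = 27·(0.2349 − sin(2π·0.2349)/(2π)) = 2.0638; s = 24.0000 + 2.0638 = 26.0638
R = R0 + s = 39 + 26.0638 = 65.0638

65.0638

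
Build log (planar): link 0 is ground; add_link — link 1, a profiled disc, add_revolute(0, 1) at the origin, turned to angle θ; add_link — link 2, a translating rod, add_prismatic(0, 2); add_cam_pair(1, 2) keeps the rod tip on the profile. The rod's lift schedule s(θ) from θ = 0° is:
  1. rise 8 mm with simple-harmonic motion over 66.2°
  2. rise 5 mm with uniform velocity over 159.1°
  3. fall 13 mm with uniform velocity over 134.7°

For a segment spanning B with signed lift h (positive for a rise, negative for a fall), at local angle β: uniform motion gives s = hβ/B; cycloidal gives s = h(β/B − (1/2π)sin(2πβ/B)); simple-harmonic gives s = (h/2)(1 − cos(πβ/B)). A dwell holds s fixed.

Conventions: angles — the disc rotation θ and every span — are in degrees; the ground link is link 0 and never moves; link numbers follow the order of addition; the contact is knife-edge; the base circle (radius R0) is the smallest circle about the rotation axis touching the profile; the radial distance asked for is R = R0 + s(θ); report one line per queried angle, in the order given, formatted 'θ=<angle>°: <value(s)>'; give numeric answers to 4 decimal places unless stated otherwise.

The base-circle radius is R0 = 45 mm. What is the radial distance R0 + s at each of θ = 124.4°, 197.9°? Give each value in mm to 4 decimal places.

seg 1 [0°–66.2°] simple-harmonic, h=8: full span → s += 8 → s = 8.0000
seg 2 [66.2°–225.3°] uniform, h=5: θ=124.4° here. β=58.2, B=159.1. 5·58.2/159.1 = 1.8290 → s = 9.8290
seg 2 [66.2°–225.3°] uniform, h=5: θ=197.9° here. β=131.7, B=159.1. 5·131.7/159.1 = 4.1389 → s = 12.1389
θ=124.4°: R = R0 + s = 45 + 9.8290 = 54.8290
θ=197.9°: R = R0 + s = 45 + 12.1389 = 57.1389

θ=124.4°: 54.8290
θ=197.9°: 57.1389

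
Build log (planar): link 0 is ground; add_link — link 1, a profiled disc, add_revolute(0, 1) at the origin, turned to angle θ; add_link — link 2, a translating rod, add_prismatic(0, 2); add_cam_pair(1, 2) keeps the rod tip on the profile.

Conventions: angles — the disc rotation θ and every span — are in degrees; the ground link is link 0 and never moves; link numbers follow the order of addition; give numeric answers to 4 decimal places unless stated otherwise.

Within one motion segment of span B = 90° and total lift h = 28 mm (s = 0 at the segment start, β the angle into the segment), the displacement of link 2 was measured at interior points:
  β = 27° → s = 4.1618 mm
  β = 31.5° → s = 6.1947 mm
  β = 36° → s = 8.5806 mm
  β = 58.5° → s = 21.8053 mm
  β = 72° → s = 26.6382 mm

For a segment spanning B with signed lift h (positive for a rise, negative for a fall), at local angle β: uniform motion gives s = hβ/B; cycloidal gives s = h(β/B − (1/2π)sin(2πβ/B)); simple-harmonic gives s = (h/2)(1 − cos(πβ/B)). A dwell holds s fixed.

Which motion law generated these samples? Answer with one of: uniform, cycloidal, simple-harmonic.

candidates at β/B = r: uniform s = h·r (linear in β); cycloidal s = h·(r − sin(2πr)/(2π)); simple-harmonic s = (h/2)(1 − cos(πr))
β=27°: printed 4.1618 | uniform 8.4000, cycloidal 4.1618, simple-harmonic 5.7710
β=31.5°: printed 6.1947 | uniform 9.8000, cycloidal 6.1947, simple-harmonic 7.6441
β=36°: printed 8.5806 | uniform 11.2000, cycloidal 8.5806, simple-harmonic 9.6738
β=58.5°: printed 21.8053 | uniform 18.2000, cycloidal 21.8053, simple-harmonic 20.3559
β=72°: printed 26.6382 | uniform 22.4000, cycloidal 26.6382, simple-harmonic 25.3262
only one law matches every sample → cycloidal

cycloidal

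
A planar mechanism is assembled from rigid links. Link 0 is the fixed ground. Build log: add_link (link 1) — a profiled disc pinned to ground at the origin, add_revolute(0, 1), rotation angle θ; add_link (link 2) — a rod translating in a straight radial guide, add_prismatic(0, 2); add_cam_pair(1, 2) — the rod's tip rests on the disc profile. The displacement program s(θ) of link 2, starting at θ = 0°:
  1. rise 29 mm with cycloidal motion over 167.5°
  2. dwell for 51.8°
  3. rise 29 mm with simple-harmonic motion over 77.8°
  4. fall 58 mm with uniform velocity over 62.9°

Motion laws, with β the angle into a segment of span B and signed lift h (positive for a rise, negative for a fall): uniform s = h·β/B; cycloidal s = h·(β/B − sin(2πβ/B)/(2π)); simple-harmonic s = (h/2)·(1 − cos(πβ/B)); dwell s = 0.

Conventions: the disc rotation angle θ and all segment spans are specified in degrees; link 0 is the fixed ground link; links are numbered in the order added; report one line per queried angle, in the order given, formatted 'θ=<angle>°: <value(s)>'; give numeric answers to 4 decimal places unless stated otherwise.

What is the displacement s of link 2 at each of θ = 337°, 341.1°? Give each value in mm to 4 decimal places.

seg 1 [0°–167.5°] cycloidal, h=29: full span → s += 29 → s = 29.0000
seg 2 [167.5°–219.3°] dwell: s stays 29.0000
seg 3 [219.3°–297.1°] simple-harmonic, h=29: full span → s += 29 → s = 58.0000
seg 4 [297.1°–360°] uniform, h=-58: θ=337° here. β=39.9, B=62.9. -58·39.9/62.9 = -36.7917 → s = 21.2083
seg 4 [297.1°–360°] uniform, h=-58: θ=341.1° here. β=44, B=62.9. -58·44/62.9 = -40.5723 → s = 17.4277

θ=337°: 21.2083
θ=341.1°: 17.4277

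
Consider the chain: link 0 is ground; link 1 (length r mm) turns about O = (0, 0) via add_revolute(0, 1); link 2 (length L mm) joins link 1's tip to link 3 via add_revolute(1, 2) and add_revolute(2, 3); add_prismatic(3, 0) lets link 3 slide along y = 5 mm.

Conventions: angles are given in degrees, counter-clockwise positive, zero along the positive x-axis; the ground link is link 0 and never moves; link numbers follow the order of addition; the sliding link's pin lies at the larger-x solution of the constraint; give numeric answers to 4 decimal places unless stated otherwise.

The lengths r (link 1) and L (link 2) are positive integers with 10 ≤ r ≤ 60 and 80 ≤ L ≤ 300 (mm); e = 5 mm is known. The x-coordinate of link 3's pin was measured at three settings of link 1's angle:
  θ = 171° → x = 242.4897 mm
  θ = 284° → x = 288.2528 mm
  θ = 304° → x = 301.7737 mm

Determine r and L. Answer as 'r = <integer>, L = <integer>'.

constraint per measurement: (x − r cos θ)² + (r sin θ − e)² = L²
subtracting the θ₁ and θ₂ equations cancels the r² and L² terms:
r = (x₁² − x₂²) / (2[(x₁cos θ₁ + e sin θ₁) − (x₂cos θ₂ + e sin θ₂)]) = 40.0000 → r = 40
L² = (x₁ − r cos θ₁)² + (r sin θ₁ − e)² = 79524.0208 → L = 282.0000 → L = 282
check at θ₃=304°: x = 301.7737 (printed 301.7737) ✓

r = 40, L = 282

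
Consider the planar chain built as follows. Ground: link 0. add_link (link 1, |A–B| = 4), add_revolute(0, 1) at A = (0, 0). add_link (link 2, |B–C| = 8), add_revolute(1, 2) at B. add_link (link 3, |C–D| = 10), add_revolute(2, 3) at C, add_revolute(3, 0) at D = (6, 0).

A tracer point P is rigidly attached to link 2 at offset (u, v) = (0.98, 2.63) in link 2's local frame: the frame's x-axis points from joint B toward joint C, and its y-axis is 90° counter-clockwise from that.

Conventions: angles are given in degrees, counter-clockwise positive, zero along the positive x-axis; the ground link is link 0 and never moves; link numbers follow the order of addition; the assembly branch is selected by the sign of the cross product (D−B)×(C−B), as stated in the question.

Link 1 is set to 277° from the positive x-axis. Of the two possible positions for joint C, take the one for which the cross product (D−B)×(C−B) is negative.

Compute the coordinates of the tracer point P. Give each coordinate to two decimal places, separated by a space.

A=(0,0), D=(6.00,0)
B = A + 4.00·(cos277°, sin277°) = (0.4875, -3.9702)
|BD| = 6.7934
circle(B,8.00) ∩ circle(D,10.00): a=0.7471, h=7.9650
  candidates: C₊=(-3.5612,2.9297) cross=54.110; C₋=(5.7486,-9.9968) cross=-54.110
  branch - wants cross < 0 → take C=(5.7486,-9.9968) (cross=-54.110)
ex = (C−B)/|BC| = (0.6576,-0.7533); ey = (0.7533,0.6576)
P = B + 0.98·ex + 2.63·ey = (3.1132,-2.9789)

3.11 -2.98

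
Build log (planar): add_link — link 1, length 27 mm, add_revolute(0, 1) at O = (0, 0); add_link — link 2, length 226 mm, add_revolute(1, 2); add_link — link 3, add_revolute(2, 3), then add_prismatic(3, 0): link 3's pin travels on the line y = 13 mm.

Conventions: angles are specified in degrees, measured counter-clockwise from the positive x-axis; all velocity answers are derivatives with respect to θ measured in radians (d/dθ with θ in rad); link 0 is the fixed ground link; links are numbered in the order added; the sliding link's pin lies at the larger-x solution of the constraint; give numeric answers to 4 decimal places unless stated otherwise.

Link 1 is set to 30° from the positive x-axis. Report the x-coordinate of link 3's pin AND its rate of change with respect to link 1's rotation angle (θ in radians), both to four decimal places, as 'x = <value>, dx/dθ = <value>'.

geometry: r = 27 mm, L = 226 mm, e = 13 mm
crank pin P = (r cos θ, r sin θ) = (23.382686, 13.500000)
h = r sin θ − e = 13.500000 − 13 = 0.500000
x = r cos θ + √(L² − h²) = 23.382686 + 225.999447 = 249.382133
dx/dθ = −r sin θ − h·r cos θ/√(L² − h²) (θ in radians; h = 0.500000) = -13.551732

x = 249.3821, dx/dθ = -13.5517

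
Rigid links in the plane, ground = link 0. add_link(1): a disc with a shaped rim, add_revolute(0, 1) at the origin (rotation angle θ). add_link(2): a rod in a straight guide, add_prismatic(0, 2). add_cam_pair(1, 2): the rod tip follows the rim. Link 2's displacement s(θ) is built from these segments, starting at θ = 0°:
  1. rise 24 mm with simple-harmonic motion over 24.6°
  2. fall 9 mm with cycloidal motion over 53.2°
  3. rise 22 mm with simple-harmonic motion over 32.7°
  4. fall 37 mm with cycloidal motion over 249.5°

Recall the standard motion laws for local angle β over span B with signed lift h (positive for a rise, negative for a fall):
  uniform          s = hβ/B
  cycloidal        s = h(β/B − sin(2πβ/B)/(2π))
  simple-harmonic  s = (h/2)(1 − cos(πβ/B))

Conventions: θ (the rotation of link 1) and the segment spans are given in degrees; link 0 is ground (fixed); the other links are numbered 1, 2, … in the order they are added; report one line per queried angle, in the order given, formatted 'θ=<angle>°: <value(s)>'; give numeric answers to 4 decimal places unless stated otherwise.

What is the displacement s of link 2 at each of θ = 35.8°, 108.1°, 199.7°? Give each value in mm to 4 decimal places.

segment 1 (0° to 24.6°, simple-harmonic, h = 24) is passed completely: s = 0.0000 + (24) = 24.0000
θ = 35.8° falls in segment 2 (24.6° to 77.8°, cycloidal, h = -9): β = 35.8 − 24.6 = 11.2°, B = 53.2°; Δs = -9·(0.2105 − sin(2π·0.2105)/(2π)) = -0.5062; s = 24.0000 − 0.5062 = 23.4938
segment 2 (24.6° to 77.8°, cycloidal, h = -9) is passed completely: s = 24.0000 + (-9) = 15.0000
θ = 108.1° falls in segment 3 (77.8° to 110.5°, simple-harmonic, h = 22): β = 108.1 − 77.8 = 30.3°, B = 32.7°; Δs = 22/2·(1 − cos(π·0.9266)) = 21.7089; s = 15.0000 + 21.7089 = 36.7089
segment 3 (77.8° to 110.5°, simple-harmonic, h = 22) is passed completely: s = 15.0000 + (22) = 37.0000
θ = 199.7° falls in segment 4 (110.5° to 360°, cycloidal, h = -37): β = 199.7 − 110.5 = 89.2°, B = 249.5°; Δs = -37·(0.3575 − sin(2π·0.3575)/(2π)) = -8.6327; s = 37.0000 − 8.6327 = 28.3673

θ=35.8°: 23.4938
θ=108.1°: 36.7089
θ=199.7°: 28.3673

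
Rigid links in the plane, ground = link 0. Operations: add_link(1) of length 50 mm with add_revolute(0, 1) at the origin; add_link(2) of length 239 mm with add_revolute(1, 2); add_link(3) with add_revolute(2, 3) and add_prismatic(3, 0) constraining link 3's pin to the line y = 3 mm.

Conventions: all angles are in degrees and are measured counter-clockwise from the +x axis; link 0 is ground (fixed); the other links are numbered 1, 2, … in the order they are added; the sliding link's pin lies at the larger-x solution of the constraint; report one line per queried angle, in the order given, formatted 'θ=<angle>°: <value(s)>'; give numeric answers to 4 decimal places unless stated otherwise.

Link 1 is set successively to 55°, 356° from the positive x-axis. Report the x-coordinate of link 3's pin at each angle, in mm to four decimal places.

geometry: r = 50 mm, L = 239 mm, e = 3 mm
θ=55°: crank pin P = (r cos θ, r sin θ) = (28.678822, 40.957602)
θ=55°: h = r sin θ − e = 40.957602 − 3 = 37.957602
θ=55°: x = r cos θ + √(L² − h²) = 28.678822 + 235.966566 = 264.645388
θ=356°: crank pin P = (r cos θ, r sin θ) = (49.878203, -3.487824)
θ=356°: h = r sin θ − e = -3.487824 − 3 = -6.487824
θ=356°: x = r cos θ + √(L² − h²) = 49.878203 + 238.911925 = 288.790128

θ=55°: 264.6454
θ=356°: 288.7901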